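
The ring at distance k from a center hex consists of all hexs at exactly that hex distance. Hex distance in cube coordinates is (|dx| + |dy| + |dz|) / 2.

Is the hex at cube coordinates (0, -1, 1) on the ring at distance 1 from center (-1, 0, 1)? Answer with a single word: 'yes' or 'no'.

|px - cx| = |0 - (-1)| = 1
|py - cy| = |-1 - 0| = 1
|pz - cz| = |1 - 1| = 0
distance = (1+1+0)/2 = 2/2 = 1
radius = 1; distance == radius -> yes

Answer: yes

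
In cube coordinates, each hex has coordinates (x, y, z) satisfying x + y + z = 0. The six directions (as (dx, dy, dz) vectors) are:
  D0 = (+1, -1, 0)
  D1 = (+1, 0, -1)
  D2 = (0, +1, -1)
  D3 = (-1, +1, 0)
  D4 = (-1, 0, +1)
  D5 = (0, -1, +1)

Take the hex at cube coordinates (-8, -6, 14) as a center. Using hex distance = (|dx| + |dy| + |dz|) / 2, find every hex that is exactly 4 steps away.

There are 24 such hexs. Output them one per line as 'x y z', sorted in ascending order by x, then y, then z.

Walk ring at distance 4 from (-8, -6, 14):
Start at center + D4*4 = (-12, -6, 18)
  hex 0: (-12, -6, 18)
  hex 1: (-11, -7, 18)
  hex 2: (-10, -8, 18)
  hex 3: (-9, -9, 18)
  hex 4: (-8, -10, 18)
  hex 5: (-7, -10, 17)
  hex 6: (-6, -10, 16)
  hex 7: (-5, -10, 15)
  hex 8: (-4, -10, 14)
  hex 9: (-4, -9, 13)
  hex 10: (-4, -8, 12)
  hex 11: (-4, -7, 11)
  hex 12: (-4, -6, 10)
  hex 13: (-5, -5, 10)
  hex 14: (-6, -4, 10)
  hex 15: (-7, -3, 10)
  hex 16: (-8, -2, 10)
  hex 17: (-9, -2, 11)
  hex 18: (-10, -2, 12)
  hex 19: (-11, -2, 13)
  hex 20: (-12, -2, 14)
  hex 21: (-12, -3, 15)
  hex 22: (-12, -4, 16)
  hex 23: (-12, -5, 17)
Sorted: 24 hexes.

Answer: -12 -6 18
-12 -5 17
-12 -4 16
-12 -3 15
-12 -2 14
-11 -7 18
-11 -2 13
-10 -8 18
-10 -2 12
-9 -9 18
-9 -2 11
-8 -10 18
-8 -2 10
-7 -10 17
-7 -3 10
-6 -10 16
-6 -4 10
-5 -10 15
-5 -5 10
-4 -10 14
-4 -9 13
-4 -8 12
-4 -7 11
-4 -6 10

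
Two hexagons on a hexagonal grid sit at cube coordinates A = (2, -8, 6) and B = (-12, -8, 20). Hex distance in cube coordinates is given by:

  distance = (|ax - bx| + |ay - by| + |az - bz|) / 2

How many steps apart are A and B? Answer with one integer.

|ax - bx| = |2 - (-12)| = 14
|ay - by| = |-8 - (-8)| = 0
|az - bz| = |6 - 20| = 14
distance = (14 + 0 + 14) / 2 = 28 / 2 = 14

Answer: 14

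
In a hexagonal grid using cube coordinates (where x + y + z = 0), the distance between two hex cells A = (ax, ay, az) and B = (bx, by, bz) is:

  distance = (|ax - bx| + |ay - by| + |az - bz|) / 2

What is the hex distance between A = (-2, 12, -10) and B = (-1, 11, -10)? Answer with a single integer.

|ax - bx| = |-2 - (-1)| = 1
|ay - by| = |12 - 11| = 1
|az - bz| = |-10 - (-10)| = 0
distance = (1 + 1 + 0) / 2 = 2 / 2 = 1

Answer: 1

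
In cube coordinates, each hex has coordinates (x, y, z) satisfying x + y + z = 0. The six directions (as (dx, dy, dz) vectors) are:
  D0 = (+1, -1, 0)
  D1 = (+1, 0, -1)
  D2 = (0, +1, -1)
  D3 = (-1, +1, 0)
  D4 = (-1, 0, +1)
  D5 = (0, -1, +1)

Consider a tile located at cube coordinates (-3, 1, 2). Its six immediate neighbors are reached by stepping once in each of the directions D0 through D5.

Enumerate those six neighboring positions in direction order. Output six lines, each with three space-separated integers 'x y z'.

Center: (-3, 1, 2). Add each direction:
  D0: (-3, 1, 2) + (1, -1, 0) = (-2, 0, 2)
  D1: (-3, 1, 2) + (1, 0, -1) = (-2, 1, 1)
  D2: (-3, 1, 2) + (0, 1, -1) = (-3, 2, 1)
  D3: (-3, 1, 2) + (-1, 1, 0) = (-4, 2, 2)
  D4: (-3, 1, 2) + (-1, 0, 1) = (-4, 1, 3)
  D5: (-3, 1, 2) + (0, -1, 1) = (-3, 0, 3)

Answer: -2 0 2
-2 1 1
-3 2 1
-4 2 2
-4 1 3
-3 0 3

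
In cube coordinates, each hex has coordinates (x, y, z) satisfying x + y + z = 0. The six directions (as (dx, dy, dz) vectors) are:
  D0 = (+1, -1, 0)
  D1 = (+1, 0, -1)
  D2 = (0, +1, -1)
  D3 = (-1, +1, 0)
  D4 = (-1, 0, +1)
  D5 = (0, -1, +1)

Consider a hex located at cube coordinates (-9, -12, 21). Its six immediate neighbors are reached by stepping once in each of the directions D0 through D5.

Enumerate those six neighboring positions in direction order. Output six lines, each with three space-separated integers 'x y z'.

Center: (-9, -12, 21). Add each direction:
  D0: (-9, -12, 21) + (1, -1, 0) = (-8, -13, 21)
  D1: (-9, -12, 21) + (1, 0, -1) = (-8, -12, 20)
  D2: (-9, -12, 21) + (0, 1, -1) = (-9, -11, 20)
  D3: (-9, -12, 21) + (-1, 1, 0) = (-10, -11, 21)
  D4: (-9, -12, 21) + (-1, 0, 1) = (-10, -12, 22)
  D5: (-9, -12, 21) + (0, -1, 1) = (-9, -13, 22)

Answer: -8 -13 21
-8 -12 20
-9 -11 20
-10 -11 21
-10 -12 22
-9 -13 22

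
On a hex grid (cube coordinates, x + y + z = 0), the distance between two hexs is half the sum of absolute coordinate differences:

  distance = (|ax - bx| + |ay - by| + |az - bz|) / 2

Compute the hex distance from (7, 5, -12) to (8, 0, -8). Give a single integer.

Answer: 5

Derivation:
|ax - bx| = |7 - 8| = 1
|ay - by| = |5 - 0| = 5
|az - bz| = |-12 - (-8)| = 4
distance = (1 + 5 + 4) / 2 = 10 / 2 = 5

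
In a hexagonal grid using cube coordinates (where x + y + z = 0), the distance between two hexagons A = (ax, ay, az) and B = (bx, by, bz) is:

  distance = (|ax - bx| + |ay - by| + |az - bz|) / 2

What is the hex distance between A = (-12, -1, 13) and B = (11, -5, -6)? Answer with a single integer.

|ax - bx| = |-12 - 11| = 23
|ay - by| = |-1 - (-5)| = 4
|az - bz| = |13 - (-6)| = 19
distance = (23 + 4 + 19) / 2 = 46 / 2 = 23

Answer: 23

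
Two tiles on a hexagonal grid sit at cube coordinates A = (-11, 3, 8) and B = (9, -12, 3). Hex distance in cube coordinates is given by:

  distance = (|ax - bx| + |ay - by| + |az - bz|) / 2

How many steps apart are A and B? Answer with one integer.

Answer: 20

Derivation:
|ax - bx| = |-11 - 9| = 20
|ay - by| = |3 - (-12)| = 15
|az - bz| = |8 - 3| = 5
distance = (20 + 15 + 5) / 2 = 40 / 2 = 20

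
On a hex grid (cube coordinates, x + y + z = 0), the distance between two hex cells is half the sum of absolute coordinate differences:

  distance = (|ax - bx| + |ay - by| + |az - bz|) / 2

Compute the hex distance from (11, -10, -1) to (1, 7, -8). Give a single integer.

|ax - bx| = |11 - 1| = 10
|ay - by| = |-10 - 7| = 17
|az - bz| = |-1 - (-8)| = 7
distance = (10 + 17 + 7) / 2 = 34 / 2 = 17

Answer: 17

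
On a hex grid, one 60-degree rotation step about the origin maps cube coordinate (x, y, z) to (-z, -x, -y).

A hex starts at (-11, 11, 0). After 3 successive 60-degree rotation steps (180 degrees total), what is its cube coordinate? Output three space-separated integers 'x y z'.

Start: (-11, 11, 0)
Step 1: (-11, 11, 0) -> (-(0), -(-11), -(11)) = (0, 11, -11)
Step 2: (0, 11, -11) -> (-(-11), -(0), -(11)) = (11, 0, -11)
Step 3: (11, 0, -11) -> (-(-11), -(11), -(0)) = (11, -11, 0)

Answer: 11 -11 0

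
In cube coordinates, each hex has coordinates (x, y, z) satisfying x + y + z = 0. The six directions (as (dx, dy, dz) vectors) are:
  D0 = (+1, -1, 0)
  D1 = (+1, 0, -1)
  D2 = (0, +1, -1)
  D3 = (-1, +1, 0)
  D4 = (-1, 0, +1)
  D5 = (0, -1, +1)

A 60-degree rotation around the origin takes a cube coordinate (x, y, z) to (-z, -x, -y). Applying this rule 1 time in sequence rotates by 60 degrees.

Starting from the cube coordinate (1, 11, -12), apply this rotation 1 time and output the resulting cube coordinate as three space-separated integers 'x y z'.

Answer: 12 -1 -11

Derivation:
Start: (1, 11, -12)
Step 1: (1, 11, -12) -> (-(-12), -(1), -(11)) = (12, -1, -11)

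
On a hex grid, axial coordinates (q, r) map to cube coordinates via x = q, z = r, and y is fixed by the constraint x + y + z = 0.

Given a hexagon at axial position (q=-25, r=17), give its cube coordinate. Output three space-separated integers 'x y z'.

x = q = -25
z = r = 17
y = -x - z = -(-25) - (17) = 8

Answer: -25 8 17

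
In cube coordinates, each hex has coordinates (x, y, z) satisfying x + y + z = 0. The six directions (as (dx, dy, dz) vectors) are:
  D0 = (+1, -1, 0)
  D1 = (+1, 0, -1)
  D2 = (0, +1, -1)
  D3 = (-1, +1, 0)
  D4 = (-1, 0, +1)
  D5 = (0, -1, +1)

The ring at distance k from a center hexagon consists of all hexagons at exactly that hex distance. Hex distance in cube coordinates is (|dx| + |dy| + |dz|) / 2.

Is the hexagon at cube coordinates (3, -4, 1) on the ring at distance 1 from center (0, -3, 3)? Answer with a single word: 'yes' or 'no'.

Answer: no

Derivation:
|px - cx| = |3 - 0| = 3
|py - cy| = |-4 - (-3)| = 1
|pz - cz| = |1 - 3| = 2
distance = (3+1+2)/2 = 6/2 = 3
radius = 1; distance != radius -> no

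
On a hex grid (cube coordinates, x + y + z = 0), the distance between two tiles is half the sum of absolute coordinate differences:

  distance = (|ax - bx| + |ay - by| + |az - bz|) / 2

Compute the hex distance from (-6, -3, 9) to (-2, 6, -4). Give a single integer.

Answer: 13

Derivation:
|ax - bx| = |-6 - (-2)| = 4
|ay - by| = |-3 - 6| = 9
|az - bz| = |9 - (-4)| = 13
distance = (4 + 9 + 13) / 2 = 26 / 2 = 13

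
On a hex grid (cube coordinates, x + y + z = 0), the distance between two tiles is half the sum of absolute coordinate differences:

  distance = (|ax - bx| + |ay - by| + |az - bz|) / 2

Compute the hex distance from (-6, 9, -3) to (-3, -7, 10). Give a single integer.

Answer: 16

Derivation:
|ax - bx| = |-6 - (-3)| = 3
|ay - by| = |9 - (-7)| = 16
|az - bz| = |-3 - 10| = 13
distance = (3 + 16 + 13) / 2 = 32 / 2 = 16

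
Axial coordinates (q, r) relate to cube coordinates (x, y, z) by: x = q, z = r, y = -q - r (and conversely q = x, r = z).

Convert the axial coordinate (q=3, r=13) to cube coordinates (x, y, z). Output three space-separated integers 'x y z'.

Answer: 3 -16 13

Derivation:
x = q = 3
z = r = 13
y = -x - z = -(3) - (13) = -16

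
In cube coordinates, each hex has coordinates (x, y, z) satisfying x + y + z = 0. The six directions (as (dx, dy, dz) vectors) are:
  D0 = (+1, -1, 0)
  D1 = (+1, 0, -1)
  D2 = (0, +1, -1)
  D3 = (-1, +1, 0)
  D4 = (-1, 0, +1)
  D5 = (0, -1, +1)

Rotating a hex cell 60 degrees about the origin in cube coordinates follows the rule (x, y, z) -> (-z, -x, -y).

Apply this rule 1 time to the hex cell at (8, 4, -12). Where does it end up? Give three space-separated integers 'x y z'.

Answer: 12 -8 -4

Derivation:
Start: (8, 4, -12)
Step 1: (8, 4, -12) -> (-(-12), -(8), -(4)) = (12, -8, -4)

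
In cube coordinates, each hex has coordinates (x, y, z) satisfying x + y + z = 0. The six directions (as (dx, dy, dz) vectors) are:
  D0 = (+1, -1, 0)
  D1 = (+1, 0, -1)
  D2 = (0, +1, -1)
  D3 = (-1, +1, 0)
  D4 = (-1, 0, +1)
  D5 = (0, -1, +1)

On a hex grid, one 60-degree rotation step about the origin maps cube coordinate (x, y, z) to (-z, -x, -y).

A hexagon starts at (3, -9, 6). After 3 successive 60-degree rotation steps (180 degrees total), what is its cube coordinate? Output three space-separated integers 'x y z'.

Start: (3, -9, 6)
Step 1: (3, -9, 6) -> (-(6), -(3), -(-9)) = (-6, -3, 9)
Step 2: (-6, -3, 9) -> (-(9), -(-6), -(-3)) = (-9, 6, 3)
Step 3: (-9, 6, 3) -> (-(3), -(-9), -(6)) = (-3, 9, -6)

Answer: -3 9 -6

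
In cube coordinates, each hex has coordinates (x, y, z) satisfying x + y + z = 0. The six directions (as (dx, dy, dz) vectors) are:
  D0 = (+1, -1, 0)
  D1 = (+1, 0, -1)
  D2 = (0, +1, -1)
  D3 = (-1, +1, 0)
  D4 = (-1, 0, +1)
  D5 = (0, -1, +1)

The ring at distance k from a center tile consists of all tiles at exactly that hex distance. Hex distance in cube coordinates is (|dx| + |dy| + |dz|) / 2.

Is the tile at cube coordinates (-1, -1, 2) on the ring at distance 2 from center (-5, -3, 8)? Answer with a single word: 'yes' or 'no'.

|px - cx| = |-1 - (-5)| = 4
|py - cy| = |-1 - (-3)| = 2
|pz - cz| = |2 - 8| = 6
distance = (4+2+6)/2 = 12/2 = 6
radius = 2; distance != radius -> no

Answer: no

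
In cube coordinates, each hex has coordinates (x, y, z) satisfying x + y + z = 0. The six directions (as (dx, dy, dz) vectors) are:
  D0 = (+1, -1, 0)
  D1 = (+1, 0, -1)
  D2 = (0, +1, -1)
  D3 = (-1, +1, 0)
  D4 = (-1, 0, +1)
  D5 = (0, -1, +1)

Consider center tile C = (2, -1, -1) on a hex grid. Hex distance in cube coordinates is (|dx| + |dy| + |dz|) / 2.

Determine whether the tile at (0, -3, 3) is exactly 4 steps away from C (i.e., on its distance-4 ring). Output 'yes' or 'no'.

|px - cx| = |0 - 2| = 2
|py - cy| = |-3 - (-1)| = 2
|pz - cz| = |3 - (-1)| = 4
distance = (2+2+4)/2 = 8/2 = 4
radius = 4; distance == radius -> yes

Answer: yes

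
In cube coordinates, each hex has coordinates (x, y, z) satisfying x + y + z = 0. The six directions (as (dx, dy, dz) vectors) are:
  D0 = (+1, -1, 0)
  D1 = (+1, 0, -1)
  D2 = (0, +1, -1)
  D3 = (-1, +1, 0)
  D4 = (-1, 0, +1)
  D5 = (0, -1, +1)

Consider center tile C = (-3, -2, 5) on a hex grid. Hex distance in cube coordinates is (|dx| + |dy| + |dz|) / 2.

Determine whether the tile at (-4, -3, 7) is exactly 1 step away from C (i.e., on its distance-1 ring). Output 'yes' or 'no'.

Answer: no

Derivation:
|px - cx| = |-4 - (-3)| = 1
|py - cy| = |-3 - (-2)| = 1
|pz - cz| = |7 - 5| = 2
distance = (1+1+2)/2 = 4/2 = 2
radius = 1; distance != radius -> no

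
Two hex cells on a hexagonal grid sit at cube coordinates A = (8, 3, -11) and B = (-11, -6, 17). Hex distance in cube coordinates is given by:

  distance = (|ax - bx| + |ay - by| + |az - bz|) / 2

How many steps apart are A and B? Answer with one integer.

Answer: 28

Derivation:
|ax - bx| = |8 - (-11)| = 19
|ay - by| = |3 - (-6)| = 9
|az - bz| = |-11 - 17| = 28
distance = (19 + 9 + 28) / 2 = 56 / 2 = 28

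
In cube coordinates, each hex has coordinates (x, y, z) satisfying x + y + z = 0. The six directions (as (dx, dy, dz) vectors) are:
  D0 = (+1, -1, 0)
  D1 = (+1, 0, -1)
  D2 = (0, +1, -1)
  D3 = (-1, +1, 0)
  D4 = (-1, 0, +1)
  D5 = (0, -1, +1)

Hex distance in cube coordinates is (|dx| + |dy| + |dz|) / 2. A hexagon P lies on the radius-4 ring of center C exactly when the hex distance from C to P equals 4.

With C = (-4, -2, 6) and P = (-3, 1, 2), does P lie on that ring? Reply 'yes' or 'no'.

Answer: yes

Derivation:
|px - cx| = |-3 - (-4)| = 1
|py - cy| = |1 - (-2)| = 3
|pz - cz| = |2 - 6| = 4
distance = (1+3+4)/2 = 8/2 = 4
radius = 4; distance == radius -> yes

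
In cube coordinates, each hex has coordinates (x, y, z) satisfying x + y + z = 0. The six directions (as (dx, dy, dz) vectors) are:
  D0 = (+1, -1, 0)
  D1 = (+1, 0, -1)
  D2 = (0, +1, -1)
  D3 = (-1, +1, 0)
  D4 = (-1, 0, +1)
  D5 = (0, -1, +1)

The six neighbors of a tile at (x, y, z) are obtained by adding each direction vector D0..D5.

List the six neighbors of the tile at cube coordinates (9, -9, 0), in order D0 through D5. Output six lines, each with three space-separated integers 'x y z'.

Center: (9, -9, 0). Add each direction:
  D0: (9, -9, 0) + (1, -1, 0) = (10, -10, 0)
  D1: (9, -9, 0) + (1, 0, -1) = (10, -9, -1)
  D2: (9, -9, 0) + (0, 1, -1) = (9, -8, -1)
  D3: (9, -9, 0) + (-1, 1, 0) = (8, -8, 0)
  D4: (9, -9, 0) + (-1, 0, 1) = (8, -9, 1)
  D5: (9, -9, 0) + (0, -1, 1) = (9, -10, 1)

Answer: 10 -10 0
10 -9 -1
9 -8 -1
8 -8 0
8 -9 1
9 -10 1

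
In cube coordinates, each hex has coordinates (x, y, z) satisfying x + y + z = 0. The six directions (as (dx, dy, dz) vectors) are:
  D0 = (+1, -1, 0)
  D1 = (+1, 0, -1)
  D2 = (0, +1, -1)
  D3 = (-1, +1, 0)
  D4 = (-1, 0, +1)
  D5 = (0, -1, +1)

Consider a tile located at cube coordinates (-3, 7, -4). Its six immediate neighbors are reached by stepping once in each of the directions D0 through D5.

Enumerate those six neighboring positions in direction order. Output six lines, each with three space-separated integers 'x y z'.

Answer: -2 6 -4
-2 7 -5
-3 8 -5
-4 8 -4
-4 7 -3
-3 6 -3

Derivation:
Center: (-3, 7, -4). Add each direction:
  D0: (-3, 7, -4) + (1, -1, 0) = (-2, 6, -4)
  D1: (-3, 7, -4) + (1, 0, -1) = (-2, 7, -5)
  D2: (-3, 7, -4) + (0, 1, -1) = (-3, 8, -5)
  D3: (-3, 7, -4) + (-1, 1, 0) = (-4, 8, -4)
  D4: (-3, 7, -4) + (-1, 0, 1) = (-4, 7, -3)
  D5: (-3, 7, -4) + (0, -1, 1) = (-3, 6, -3)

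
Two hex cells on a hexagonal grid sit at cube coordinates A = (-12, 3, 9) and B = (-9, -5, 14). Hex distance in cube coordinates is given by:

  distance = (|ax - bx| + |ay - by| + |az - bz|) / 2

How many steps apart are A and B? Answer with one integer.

|ax - bx| = |-12 - (-9)| = 3
|ay - by| = |3 - (-5)| = 8
|az - bz| = |9 - 14| = 5
distance = (3 + 8 + 5) / 2 = 16 / 2 = 8

Answer: 8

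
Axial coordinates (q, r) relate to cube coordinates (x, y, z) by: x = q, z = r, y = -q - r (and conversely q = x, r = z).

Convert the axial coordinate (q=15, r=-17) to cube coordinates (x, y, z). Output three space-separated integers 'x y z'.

Answer: 15 2 -17

Derivation:
x = q = 15
z = r = -17
y = -x - z = -(15) - (-17) = 2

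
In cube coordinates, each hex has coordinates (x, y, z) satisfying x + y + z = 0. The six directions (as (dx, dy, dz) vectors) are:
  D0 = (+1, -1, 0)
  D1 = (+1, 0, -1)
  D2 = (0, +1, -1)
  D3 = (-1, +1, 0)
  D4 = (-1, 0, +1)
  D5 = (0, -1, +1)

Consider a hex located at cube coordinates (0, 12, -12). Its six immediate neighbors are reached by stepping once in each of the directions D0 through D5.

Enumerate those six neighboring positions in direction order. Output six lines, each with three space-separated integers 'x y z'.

Center: (0, 12, -12). Add each direction:
  D0: (0, 12, -12) + (1, -1, 0) = (1, 11, -12)
  D1: (0, 12, -12) + (1, 0, -1) = (1, 12, -13)
  D2: (0, 12, -12) + (0, 1, -1) = (0, 13, -13)
  D3: (0, 12, -12) + (-1, 1, 0) = (-1, 13, -12)
  D4: (0, 12, -12) + (-1, 0, 1) = (-1, 12, -11)
  D5: (0, 12, -12) + (0, -1, 1) = (0, 11, -11)

Answer: 1 11 -12
1 12 -13
0 13 -13
-1 13 -12
-1 12 -11
0 11 -11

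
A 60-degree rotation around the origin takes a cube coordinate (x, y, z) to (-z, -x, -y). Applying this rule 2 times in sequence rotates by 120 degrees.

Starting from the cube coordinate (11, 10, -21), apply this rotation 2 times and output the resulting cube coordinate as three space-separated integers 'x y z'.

Answer: 10 -21 11

Derivation:
Start: (11, 10, -21)
Step 1: (11, 10, -21) -> (-(-21), -(11), -(10)) = (21, -11, -10)
Step 2: (21, -11, -10) -> (-(-10), -(21), -(-11)) = (10, -21, 11)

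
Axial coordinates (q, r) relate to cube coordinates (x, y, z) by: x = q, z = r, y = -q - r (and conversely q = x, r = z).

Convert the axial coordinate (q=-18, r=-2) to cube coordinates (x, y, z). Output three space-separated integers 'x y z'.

Answer: -18 20 -2

Derivation:
x = q = -18
z = r = -2
y = -x - z = -(-18) - (-2) = 20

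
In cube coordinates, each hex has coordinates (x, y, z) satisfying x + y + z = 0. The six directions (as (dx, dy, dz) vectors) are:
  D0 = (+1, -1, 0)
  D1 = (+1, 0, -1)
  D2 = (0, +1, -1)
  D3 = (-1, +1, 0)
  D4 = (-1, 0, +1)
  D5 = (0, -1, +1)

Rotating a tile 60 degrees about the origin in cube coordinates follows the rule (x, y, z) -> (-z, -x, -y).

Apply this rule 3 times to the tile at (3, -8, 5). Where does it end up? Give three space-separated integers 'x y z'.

Answer: -3 8 -5

Derivation:
Start: (3, -8, 5)
Step 1: (3, -8, 5) -> (-(5), -(3), -(-8)) = (-5, -3, 8)
Step 2: (-5, -3, 8) -> (-(8), -(-5), -(-3)) = (-8, 5, 3)
Step 3: (-8, 5, 3) -> (-(3), -(-8), -(5)) = (-3, 8, -5)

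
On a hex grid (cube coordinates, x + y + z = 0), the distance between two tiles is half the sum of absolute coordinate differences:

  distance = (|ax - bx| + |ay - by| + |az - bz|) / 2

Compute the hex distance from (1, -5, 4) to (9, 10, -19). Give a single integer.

|ax - bx| = |1 - 9| = 8
|ay - by| = |-5 - 10| = 15
|az - bz| = |4 - (-19)| = 23
distance = (8 + 15 + 23) / 2 = 46 / 2 = 23

Answer: 23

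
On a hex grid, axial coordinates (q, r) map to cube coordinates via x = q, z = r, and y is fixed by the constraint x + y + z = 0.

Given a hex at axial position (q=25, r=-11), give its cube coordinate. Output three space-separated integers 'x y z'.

Answer: 25 -14 -11

Derivation:
x = q = 25
z = r = -11
y = -x - z = -(25) - (-11) = -14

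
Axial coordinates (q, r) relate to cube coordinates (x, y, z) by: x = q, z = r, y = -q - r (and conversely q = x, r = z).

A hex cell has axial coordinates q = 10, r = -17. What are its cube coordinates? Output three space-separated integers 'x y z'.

Answer: 10 7 -17

Derivation:
x = q = 10
z = r = -17
y = -x - z = -(10) - (-17) = 7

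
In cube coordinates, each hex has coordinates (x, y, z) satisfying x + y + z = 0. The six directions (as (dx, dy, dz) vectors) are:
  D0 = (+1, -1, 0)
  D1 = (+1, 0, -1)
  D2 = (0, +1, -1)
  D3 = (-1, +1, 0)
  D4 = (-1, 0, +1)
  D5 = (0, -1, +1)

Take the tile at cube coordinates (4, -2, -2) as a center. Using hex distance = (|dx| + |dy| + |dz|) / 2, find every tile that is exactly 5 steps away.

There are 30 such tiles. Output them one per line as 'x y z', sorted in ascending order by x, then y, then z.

Answer: -1 -2 3
-1 -1 2
-1 0 1
-1 1 0
-1 2 -1
-1 3 -2
0 -3 3
0 3 -3
1 -4 3
1 3 -4
2 -5 3
2 3 -5
3 -6 3
3 3 -6
4 -7 3
4 3 -7
5 -7 2
5 2 -7
6 -7 1
6 1 -7
7 -7 0
7 0 -7
8 -7 -1
8 -1 -7
9 -7 -2
9 -6 -3
9 -5 -4
9 -4 -5
9 -3 -6
9 -2 -7

Derivation:
Walk ring at distance 5 from (4, -2, -2):
Start at center + D4*5 = (-1, -2, 3)
  hex 0: (-1, -2, 3)
  hex 1: (0, -3, 3)
  hex 2: (1, -4, 3)
  hex 3: (2, -5, 3)
  hex 4: (3, -6, 3)
  hex 5: (4, -7, 3)
  hex 6: (5, -7, 2)
  hex 7: (6, -7, 1)
  hex 8: (7, -7, 0)
  hex 9: (8, -7, -1)
  hex 10: (9, -7, -2)
  hex 11: (9, -6, -3)
  hex 12: (9, -5, -4)
  hex 13: (9, -4, -5)
  hex 14: (9, -3, -6)
  hex 15: (9, -2, -7)
  hex 16: (8, -1, -7)
  hex 17: (7, 0, -7)
  hex 18: (6, 1, -7)
  hex 19: (5, 2, -7)
  hex 20: (4, 3, -7)
  hex 21: (3, 3, -6)
  hex 22: (2, 3, -5)
  hex 23: (1, 3, -4)
  hex 24: (0, 3, -3)
  hex 25: (-1, 3, -2)
  hex 26: (-1, 2, -1)
  hex 27: (-1, 1, 0)
  hex 28: (-1, 0, 1)
  hex 29: (-1, -1, 2)
Sorted: 30 hexes.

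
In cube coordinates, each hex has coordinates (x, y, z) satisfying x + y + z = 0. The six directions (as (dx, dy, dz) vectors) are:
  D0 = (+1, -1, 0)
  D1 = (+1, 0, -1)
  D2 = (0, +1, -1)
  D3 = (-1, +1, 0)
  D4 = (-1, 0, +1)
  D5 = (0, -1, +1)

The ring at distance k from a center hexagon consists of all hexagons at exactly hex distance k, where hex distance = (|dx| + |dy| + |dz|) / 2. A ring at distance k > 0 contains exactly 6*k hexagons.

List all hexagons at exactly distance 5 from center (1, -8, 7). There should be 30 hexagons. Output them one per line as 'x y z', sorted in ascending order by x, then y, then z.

Answer: -4 -8 12
-4 -7 11
-4 -6 10
-4 -5 9
-4 -4 8
-4 -3 7
-3 -9 12
-3 -3 6
-2 -10 12
-2 -3 5
-1 -11 12
-1 -3 4
0 -12 12
0 -3 3
1 -13 12
1 -3 2
2 -13 11
2 -4 2
3 -13 10
3 -5 2
4 -13 9
4 -6 2
5 -13 8
5 -7 2
6 -13 7
6 -12 6
6 -11 5
6 -10 4
6 -9 3
6 -8 2

Derivation:
Walk ring at distance 5 from (1, -8, 7):
Start at center + D4*5 = (-4, -8, 12)
  hex 0: (-4, -8, 12)
  hex 1: (-3, -9, 12)
  hex 2: (-2, -10, 12)
  hex 3: (-1, -11, 12)
  hex 4: (0, -12, 12)
  hex 5: (1, -13, 12)
  hex 6: (2, -13, 11)
  hex 7: (3, -13, 10)
  hex 8: (4, -13, 9)
  hex 9: (5, -13, 8)
  hex 10: (6, -13, 7)
  hex 11: (6, -12, 6)
  hex 12: (6, -11, 5)
  hex 13: (6, -10, 4)
  hex 14: (6, -9, 3)
  hex 15: (6, -8, 2)
  hex 16: (5, -7, 2)
  hex 17: (4, -6, 2)
  hex 18: (3, -5, 2)
  hex 19: (2, -4, 2)
  hex 20: (1, -3, 2)
  hex 21: (0, -3, 3)
  hex 22: (-1, -3, 4)
  hex 23: (-2, -3, 5)
  hex 24: (-3, -3, 6)
  hex 25: (-4, -3, 7)
  hex 26: (-4, -4, 8)
  hex 27: (-4, -5, 9)
  hex 28: (-4, -6, 10)
  hex 29: (-4, -7, 11)
Sorted: 30 hexes.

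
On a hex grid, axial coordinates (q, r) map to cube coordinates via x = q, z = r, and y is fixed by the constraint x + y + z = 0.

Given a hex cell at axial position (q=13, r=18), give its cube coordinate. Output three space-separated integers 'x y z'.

x = q = 13
z = r = 18
y = -x - z = -(13) - (18) = -31

Answer: 13 -31 18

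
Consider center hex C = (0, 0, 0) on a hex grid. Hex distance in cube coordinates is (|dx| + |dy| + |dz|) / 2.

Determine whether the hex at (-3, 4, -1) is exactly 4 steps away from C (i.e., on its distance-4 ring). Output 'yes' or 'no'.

|px - cx| = |-3 - 0| = 3
|py - cy| = |4 - 0| = 4
|pz - cz| = |-1 - 0| = 1
distance = (3+4+1)/2 = 8/2 = 4
radius = 4; distance == radius -> yes

Answer: yes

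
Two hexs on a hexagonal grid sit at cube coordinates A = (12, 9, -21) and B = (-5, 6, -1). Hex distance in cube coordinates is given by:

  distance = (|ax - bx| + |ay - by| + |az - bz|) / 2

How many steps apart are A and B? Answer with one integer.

Answer: 20

Derivation:
|ax - bx| = |12 - (-5)| = 17
|ay - by| = |9 - 6| = 3
|az - bz| = |-21 - (-1)| = 20
distance = (17 + 3 + 20) / 2 = 40 / 2 = 20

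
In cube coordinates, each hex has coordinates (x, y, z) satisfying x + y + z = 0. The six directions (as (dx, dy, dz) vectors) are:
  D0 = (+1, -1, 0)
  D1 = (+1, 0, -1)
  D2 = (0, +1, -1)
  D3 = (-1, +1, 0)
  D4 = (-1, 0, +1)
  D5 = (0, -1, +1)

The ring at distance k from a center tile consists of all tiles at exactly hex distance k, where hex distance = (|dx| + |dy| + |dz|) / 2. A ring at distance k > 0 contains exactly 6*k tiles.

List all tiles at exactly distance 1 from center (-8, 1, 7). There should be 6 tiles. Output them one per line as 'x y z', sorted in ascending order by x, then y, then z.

Walk ring at distance 1 from (-8, 1, 7):
Start at center + D4*1 = (-9, 1, 8)
  hex 0: (-9, 1, 8)
  hex 1: (-8, 0, 8)
  hex 2: (-7, 0, 7)
  hex 3: (-7, 1, 6)
  hex 4: (-8, 2, 6)
  hex 5: (-9, 2, 7)
Sorted: 6 hexes.

Answer: -9 1 8
-9 2 7
-8 0 8
-8 2 6
-7 0 7
-7 1 6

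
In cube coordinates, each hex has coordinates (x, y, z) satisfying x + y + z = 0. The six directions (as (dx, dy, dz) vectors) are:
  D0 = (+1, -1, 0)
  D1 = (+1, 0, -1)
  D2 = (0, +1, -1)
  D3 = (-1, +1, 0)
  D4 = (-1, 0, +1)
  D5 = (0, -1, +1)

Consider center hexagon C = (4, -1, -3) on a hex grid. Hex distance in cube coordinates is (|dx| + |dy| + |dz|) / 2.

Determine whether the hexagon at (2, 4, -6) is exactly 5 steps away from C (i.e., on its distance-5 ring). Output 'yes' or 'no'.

|px - cx| = |2 - 4| = 2
|py - cy| = |4 - (-1)| = 5
|pz - cz| = |-6 - (-3)| = 3
distance = (2+5+3)/2 = 10/2 = 5
radius = 5; distance == radius -> yes

Answer: yes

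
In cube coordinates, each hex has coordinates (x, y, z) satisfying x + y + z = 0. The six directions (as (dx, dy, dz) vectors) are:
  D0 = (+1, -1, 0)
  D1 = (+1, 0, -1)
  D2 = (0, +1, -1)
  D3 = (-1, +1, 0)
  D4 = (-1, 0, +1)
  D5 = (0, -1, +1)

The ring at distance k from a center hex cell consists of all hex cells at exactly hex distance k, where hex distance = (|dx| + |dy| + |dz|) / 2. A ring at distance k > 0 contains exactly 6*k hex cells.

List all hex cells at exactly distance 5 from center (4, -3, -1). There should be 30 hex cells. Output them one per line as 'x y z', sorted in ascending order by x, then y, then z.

Walk ring at distance 5 from (4, -3, -1):
Start at center + D4*5 = (-1, -3, 4)
  hex 0: (-1, -3, 4)
  hex 1: (0, -4, 4)
  hex 2: (1, -5, 4)
  hex 3: (2, -6, 4)
  hex 4: (3, -7, 4)
  hex 5: (4, -8, 4)
  hex 6: (5, -8, 3)
  hex 7: (6, -8, 2)
  hex 8: (7, -8, 1)
  hex 9: (8, -8, 0)
  hex 10: (9, -8, -1)
  hex 11: (9, -7, -2)
  hex 12: (9, -6, -3)
  hex 13: (9, -5, -4)
  hex 14: (9, -4, -5)
  hex 15: (9, -3, -6)
  hex 16: (8, -2, -6)
  hex 17: (7, -1, -6)
  hex 18: (6, 0, -6)
  hex 19: (5, 1, -6)
  hex 20: (4, 2, -6)
  hex 21: (3, 2, -5)
  hex 22: (2, 2, -4)
  hex 23: (1, 2, -3)
  hex 24: (0, 2, -2)
  hex 25: (-1, 2, -1)
  hex 26: (-1, 1, 0)
  hex 27: (-1, 0, 1)
  hex 28: (-1, -1, 2)
  hex 29: (-1, -2, 3)
Sorted: 30 hexes.

Answer: -1 -3 4
-1 -2 3
-1 -1 2
-1 0 1
-1 1 0
-1 2 -1
0 -4 4
0 2 -2
1 -5 4
1 2 -3
2 -6 4
2 2 -4
3 -7 4
3 2 -5
4 -8 4
4 2 -6
5 -8 3
5 1 -6
6 -8 2
6 0 -6
7 -8 1
7 -1 -6
8 -8 0
8 -2 -6
9 -8 -1
9 -7 -2
9 -6 -3
9 -5 -4
9 -4 -5
9 -3 -6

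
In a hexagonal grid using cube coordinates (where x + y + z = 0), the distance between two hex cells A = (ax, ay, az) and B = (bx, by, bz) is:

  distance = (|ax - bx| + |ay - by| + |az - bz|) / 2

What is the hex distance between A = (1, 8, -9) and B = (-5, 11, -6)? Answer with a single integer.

Answer: 6

Derivation:
|ax - bx| = |1 - (-5)| = 6
|ay - by| = |8 - 11| = 3
|az - bz| = |-9 - (-6)| = 3
distance = (6 + 3 + 3) / 2 = 12 / 2 = 6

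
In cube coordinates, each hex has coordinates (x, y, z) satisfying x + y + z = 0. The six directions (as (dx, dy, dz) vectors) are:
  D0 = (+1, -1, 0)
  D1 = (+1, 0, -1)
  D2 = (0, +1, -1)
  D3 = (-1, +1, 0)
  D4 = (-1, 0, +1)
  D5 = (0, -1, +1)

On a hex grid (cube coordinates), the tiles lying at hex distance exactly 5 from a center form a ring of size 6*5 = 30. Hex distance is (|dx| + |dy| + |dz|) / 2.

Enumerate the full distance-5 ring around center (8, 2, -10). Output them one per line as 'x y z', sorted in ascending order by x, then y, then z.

Walk ring at distance 5 from (8, 2, -10):
Start at center + D4*5 = (3, 2, -5)
  hex 0: (3, 2, -5)
  hex 1: (4, 1, -5)
  hex 2: (5, 0, -5)
  hex 3: (6, -1, -5)
  hex 4: (7, -2, -5)
  hex 5: (8, -3, -5)
  hex 6: (9, -3, -6)
  hex 7: (10, -3, -7)
  hex 8: (11, -3, -8)
  hex 9: (12, -3, -9)
  hex 10: (13, -3, -10)
  hex 11: (13, -2, -11)
  hex 12: (13, -1, -12)
  hex 13: (13, 0, -13)
  hex 14: (13, 1, -14)
  hex 15: (13, 2, -15)
  hex 16: (12, 3, -15)
  hex 17: (11, 4, -15)
  hex 18: (10, 5, -15)
  hex 19: (9, 6, -15)
  hex 20: (8, 7, -15)
  hex 21: (7, 7, -14)
  hex 22: (6, 7, -13)
  hex 23: (5, 7, -12)
  hex 24: (4, 7, -11)
  hex 25: (3, 7, -10)
  hex 26: (3, 6, -9)
  hex 27: (3, 5, -8)
  hex 28: (3, 4, -7)
  hex 29: (3, 3, -6)
Sorted: 30 hexes.

Answer: 3 2 -5
3 3 -6
3 4 -7
3 5 -8
3 6 -9
3 7 -10
4 1 -5
4 7 -11
5 0 -5
5 7 -12
6 -1 -5
6 7 -13
7 -2 -5
7 7 -14
8 -3 -5
8 7 -15
9 -3 -6
9 6 -15
10 -3 -7
10 5 -15
11 -3 -8
11 4 -15
12 -3 -9
12 3 -15
13 -3 -10
13 -2 -11
13 -1 -12
13 0 -13
13 1 -14
13 2 -15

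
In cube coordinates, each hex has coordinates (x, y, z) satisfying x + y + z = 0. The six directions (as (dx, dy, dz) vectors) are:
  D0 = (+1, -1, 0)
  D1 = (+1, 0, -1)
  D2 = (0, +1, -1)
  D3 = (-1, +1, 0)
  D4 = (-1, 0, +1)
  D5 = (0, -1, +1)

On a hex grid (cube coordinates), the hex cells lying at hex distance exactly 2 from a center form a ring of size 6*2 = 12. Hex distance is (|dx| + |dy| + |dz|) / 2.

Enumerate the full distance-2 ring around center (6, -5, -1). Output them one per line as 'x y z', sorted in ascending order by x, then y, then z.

Walk ring at distance 2 from (6, -5, -1):
Start at center + D4*2 = (4, -5, 1)
  hex 0: (4, -5, 1)
  hex 1: (5, -6, 1)
  hex 2: (6, -7, 1)
  hex 3: (7, -7, 0)
  hex 4: (8, -7, -1)
  hex 5: (8, -6, -2)
  hex 6: (8, -5, -3)
  hex 7: (7, -4, -3)
  hex 8: (6, -3, -3)
  hex 9: (5, -3, -2)
  hex 10: (4, -3, -1)
  hex 11: (4, -4, 0)
Sorted: 12 hexes.

Answer: 4 -5 1
4 -4 0
4 -3 -1
5 -6 1
5 -3 -2
6 -7 1
6 -3 -3
7 -7 0
7 -4 -3
8 -7 -1
8 -6 -2
8 -5 -3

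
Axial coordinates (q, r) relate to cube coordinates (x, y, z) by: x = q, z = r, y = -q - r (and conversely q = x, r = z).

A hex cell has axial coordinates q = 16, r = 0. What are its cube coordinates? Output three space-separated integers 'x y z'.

x = q = 16
z = r = 0
y = -x - z = -(16) - (0) = -16

Answer: 16 -16 0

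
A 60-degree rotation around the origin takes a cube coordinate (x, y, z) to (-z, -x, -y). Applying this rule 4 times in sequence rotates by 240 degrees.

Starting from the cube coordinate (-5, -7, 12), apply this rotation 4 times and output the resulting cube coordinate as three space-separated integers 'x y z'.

Start: (-5, -7, 12)
Step 1: (-5, -7, 12) -> (-(12), -(-5), -(-7)) = (-12, 5, 7)
Step 2: (-12, 5, 7) -> (-(7), -(-12), -(5)) = (-7, 12, -5)
Step 3: (-7, 12, -5) -> (-(-5), -(-7), -(12)) = (5, 7, -12)
Step 4: (5, 7, -12) -> (-(-12), -(5), -(7)) = (12, -5, -7)

Answer: 12 -5 -7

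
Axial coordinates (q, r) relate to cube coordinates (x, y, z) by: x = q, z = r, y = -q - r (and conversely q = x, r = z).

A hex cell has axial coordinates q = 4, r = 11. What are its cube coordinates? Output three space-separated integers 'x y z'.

x = q = 4
z = r = 11
y = -x - z = -(4) - (11) = -15

Answer: 4 -15 11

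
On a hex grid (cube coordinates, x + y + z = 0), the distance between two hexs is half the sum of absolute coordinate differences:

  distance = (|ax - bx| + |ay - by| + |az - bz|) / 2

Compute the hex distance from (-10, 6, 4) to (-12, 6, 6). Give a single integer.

Answer: 2

Derivation:
|ax - bx| = |-10 - (-12)| = 2
|ay - by| = |6 - 6| = 0
|az - bz| = |4 - 6| = 2
distance = (2 + 0 + 2) / 2 = 4 / 2 = 2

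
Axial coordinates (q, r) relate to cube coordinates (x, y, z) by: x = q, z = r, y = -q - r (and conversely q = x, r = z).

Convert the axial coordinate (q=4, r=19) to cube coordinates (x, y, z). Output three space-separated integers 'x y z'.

Answer: 4 -23 19

Derivation:
x = q = 4
z = r = 19
y = -x - z = -(4) - (19) = -23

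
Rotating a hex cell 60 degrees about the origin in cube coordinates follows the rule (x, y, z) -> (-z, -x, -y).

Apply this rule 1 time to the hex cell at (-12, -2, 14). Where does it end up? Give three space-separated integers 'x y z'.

Answer: -14 12 2

Derivation:
Start: (-12, -2, 14)
Step 1: (-12, -2, 14) -> (-(14), -(-12), -(-2)) = (-14, 12, 2)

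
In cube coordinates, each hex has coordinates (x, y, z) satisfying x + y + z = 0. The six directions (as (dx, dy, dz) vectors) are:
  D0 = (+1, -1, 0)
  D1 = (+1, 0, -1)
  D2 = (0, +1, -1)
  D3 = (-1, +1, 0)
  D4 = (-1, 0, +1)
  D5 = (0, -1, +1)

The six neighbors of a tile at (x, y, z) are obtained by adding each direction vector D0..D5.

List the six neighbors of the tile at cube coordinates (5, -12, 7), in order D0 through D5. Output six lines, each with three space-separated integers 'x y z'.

Answer: 6 -13 7
6 -12 6
5 -11 6
4 -11 7
4 -12 8
5 -13 8

Derivation:
Center: (5, -12, 7). Add each direction:
  D0: (5, -12, 7) + (1, -1, 0) = (6, -13, 7)
  D1: (5, -12, 7) + (1, 0, -1) = (6, -12, 6)
  D2: (5, -12, 7) + (0, 1, -1) = (5, -11, 6)
  D3: (5, -12, 7) + (-1, 1, 0) = (4, -11, 7)
  D4: (5, -12, 7) + (-1, 0, 1) = (4, -12, 8)
  D5: (5, -12, 7) + (0, -1, 1) = (5, -13, 8)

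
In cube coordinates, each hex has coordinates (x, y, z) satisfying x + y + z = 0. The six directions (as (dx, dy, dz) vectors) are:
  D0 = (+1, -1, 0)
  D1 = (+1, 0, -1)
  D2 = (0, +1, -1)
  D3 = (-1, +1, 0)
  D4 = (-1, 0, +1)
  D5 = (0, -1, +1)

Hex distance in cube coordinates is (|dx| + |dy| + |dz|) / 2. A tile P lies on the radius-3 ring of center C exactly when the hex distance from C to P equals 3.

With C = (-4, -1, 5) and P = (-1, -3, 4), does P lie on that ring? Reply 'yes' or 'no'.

|px - cx| = |-1 - (-4)| = 3
|py - cy| = |-3 - (-1)| = 2
|pz - cz| = |4 - 5| = 1
distance = (3+2+1)/2 = 6/2 = 3
radius = 3; distance == radius -> yes

Answer: yes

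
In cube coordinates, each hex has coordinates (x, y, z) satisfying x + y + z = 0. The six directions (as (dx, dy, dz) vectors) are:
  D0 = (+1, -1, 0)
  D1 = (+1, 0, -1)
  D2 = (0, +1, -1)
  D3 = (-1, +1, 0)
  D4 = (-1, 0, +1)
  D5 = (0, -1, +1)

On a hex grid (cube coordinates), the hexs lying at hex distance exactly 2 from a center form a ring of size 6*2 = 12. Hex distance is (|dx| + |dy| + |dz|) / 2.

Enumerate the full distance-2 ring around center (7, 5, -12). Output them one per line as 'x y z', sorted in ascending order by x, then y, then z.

Walk ring at distance 2 from (7, 5, -12):
Start at center + D4*2 = (5, 5, -10)
  hex 0: (5, 5, -10)
  hex 1: (6, 4, -10)
  hex 2: (7, 3, -10)
  hex 3: (8, 3, -11)
  hex 4: (9, 3, -12)
  hex 5: (9, 4, -13)
  hex 6: (9, 5, -14)
  hex 7: (8, 6, -14)
  hex 8: (7, 7, -14)
  hex 9: (6, 7, -13)
  hex 10: (5, 7, -12)
  hex 11: (5, 6, -11)
Sorted: 12 hexes.

Answer: 5 5 -10
5 6 -11
5 7 -12
6 4 -10
6 7 -13
7 3 -10
7 7 -14
8 3 -11
8 6 -14
9 3 -12
9 4 -13
9 5 -14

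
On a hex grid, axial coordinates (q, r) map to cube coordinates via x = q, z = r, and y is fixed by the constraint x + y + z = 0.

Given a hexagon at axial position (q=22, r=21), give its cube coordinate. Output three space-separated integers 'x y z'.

x = q = 22
z = r = 21
y = -x - z = -(22) - (21) = -43

Answer: 22 -43 21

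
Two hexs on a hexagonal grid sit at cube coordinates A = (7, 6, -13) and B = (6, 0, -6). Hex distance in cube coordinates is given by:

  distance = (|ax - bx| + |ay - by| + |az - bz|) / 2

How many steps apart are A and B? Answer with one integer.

Answer: 7

Derivation:
|ax - bx| = |7 - 6| = 1
|ay - by| = |6 - 0| = 6
|az - bz| = |-13 - (-6)| = 7
distance = (1 + 6 + 7) / 2 = 14 / 2 = 7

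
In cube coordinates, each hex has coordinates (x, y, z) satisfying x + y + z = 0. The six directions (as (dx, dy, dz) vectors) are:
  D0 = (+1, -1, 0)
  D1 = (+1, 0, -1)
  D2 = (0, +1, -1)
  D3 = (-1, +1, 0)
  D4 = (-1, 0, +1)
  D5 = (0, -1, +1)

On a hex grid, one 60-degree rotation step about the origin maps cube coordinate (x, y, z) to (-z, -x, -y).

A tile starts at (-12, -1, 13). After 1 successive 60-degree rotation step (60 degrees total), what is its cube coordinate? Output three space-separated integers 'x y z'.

Answer: -13 12 1

Derivation:
Start: (-12, -1, 13)
Step 1: (-12, -1, 13) -> (-(13), -(-12), -(-1)) = (-13, 12, 1)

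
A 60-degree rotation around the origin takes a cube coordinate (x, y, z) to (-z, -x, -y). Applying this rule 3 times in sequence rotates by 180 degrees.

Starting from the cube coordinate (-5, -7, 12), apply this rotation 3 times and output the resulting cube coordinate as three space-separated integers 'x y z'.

Answer: 5 7 -12

Derivation:
Start: (-5, -7, 12)
Step 1: (-5, -7, 12) -> (-(12), -(-5), -(-7)) = (-12, 5, 7)
Step 2: (-12, 5, 7) -> (-(7), -(-12), -(5)) = (-7, 12, -5)
Step 3: (-7, 12, -5) -> (-(-5), -(-7), -(12)) = (5, 7, -12)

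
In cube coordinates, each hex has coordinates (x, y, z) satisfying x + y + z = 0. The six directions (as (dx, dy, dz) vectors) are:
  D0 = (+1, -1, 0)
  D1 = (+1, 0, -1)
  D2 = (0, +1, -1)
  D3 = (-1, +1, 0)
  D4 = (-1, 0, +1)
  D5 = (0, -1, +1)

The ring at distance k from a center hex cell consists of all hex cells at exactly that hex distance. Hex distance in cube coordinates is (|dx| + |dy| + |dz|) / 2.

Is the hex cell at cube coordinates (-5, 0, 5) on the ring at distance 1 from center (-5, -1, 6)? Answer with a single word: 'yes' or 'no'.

Answer: yes

Derivation:
|px - cx| = |-5 - (-5)| = 0
|py - cy| = |0 - (-1)| = 1
|pz - cz| = |5 - 6| = 1
distance = (0+1+1)/2 = 2/2 = 1
radius = 1; distance == radius -> yes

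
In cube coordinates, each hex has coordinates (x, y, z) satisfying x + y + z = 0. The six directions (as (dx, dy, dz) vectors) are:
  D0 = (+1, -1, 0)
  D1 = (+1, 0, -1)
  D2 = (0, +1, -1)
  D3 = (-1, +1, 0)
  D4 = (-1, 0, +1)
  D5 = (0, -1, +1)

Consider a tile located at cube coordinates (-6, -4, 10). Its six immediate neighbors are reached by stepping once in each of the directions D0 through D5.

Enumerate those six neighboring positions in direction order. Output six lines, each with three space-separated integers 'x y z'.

Center: (-6, -4, 10). Add each direction:
  D0: (-6, -4, 10) + (1, -1, 0) = (-5, -5, 10)
  D1: (-6, -4, 10) + (1, 0, -1) = (-5, -4, 9)
  D2: (-6, -4, 10) + (0, 1, -1) = (-6, -3, 9)
  D3: (-6, -4, 10) + (-1, 1, 0) = (-7, -3, 10)
  D4: (-6, -4, 10) + (-1, 0, 1) = (-7, -4, 11)
  D5: (-6, -4, 10) + (0, -1, 1) = (-6, -5, 11)

Answer: -5 -5 10
-5 -4 9
-6 -3 9
-7 -3 10
-7 -4 11
-6 -5 11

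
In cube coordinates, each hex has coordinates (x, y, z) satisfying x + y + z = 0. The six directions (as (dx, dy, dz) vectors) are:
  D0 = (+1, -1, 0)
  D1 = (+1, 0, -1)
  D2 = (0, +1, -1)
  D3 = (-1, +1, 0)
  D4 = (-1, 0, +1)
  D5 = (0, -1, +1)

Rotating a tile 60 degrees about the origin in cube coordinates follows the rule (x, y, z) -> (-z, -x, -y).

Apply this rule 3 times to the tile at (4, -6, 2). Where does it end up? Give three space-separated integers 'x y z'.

Start: (4, -6, 2)
Step 1: (4, -6, 2) -> (-(2), -(4), -(-6)) = (-2, -4, 6)
Step 2: (-2, -4, 6) -> (-(6), -(-2), -(-4)) = (-6, 2, 4)
Step 3: (-6, 2, 4) -> (-(4), -(-6), -(2)) = (-4, 6, -2)

Answer: -4 6 -2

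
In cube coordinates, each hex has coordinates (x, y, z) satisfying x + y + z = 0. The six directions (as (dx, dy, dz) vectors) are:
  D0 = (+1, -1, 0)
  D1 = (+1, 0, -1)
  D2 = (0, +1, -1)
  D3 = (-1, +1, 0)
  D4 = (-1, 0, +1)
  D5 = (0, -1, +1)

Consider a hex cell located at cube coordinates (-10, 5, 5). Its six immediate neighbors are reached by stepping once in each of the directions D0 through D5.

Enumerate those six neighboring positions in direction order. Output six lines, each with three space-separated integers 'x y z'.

Center: (-10, 5, 5). Add each direction:
  D0: (-10, 5, 5) + (1, -1, 0) = (-9, 4, 5)
  D1: (-10, 5, 5) + (1, 0, -1) = (-9, 5, 4)
  D2: (-10, 5, 5) + (0, 1, -1) = (-10, 6, 4)
  D3: (-10, 5, 5) + (-1, 1, 0) = (-11, 6, 5)
  D4: (-10, 5, 5) + (-1, 0, 1) = (-11, 5, 6)
  D5: (-10, 5, 5) + (0, -1, 1) = (-10, 4, 6)

Answer: -9 4 5
-9 5 4
-10 6 4
-11 6 5
-11 5 6
-10 4 6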